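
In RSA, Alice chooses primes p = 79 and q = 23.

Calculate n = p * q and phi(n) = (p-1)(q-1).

Step 1: n = p * q = 79 * 23 = 1817.
Step 2: phi(n) = (p-1)(q-1) = 78 * 22 = 1716.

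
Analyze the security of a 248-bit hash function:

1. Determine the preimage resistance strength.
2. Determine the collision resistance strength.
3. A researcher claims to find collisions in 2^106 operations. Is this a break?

Step 1: Preimage resistance requires brute-force of 2^248 operations.
Step 2: Collision resistance (birthday bound) = 2^(248/2) = 2^124.
Step 3: The claimed attack costs 2^106 operations.
Step 4: Since 2^106 < 2^124, the claimed attack beats the generic birthday bound, so collision resistance is broken.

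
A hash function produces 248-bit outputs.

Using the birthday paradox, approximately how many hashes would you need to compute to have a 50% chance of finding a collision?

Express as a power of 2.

Step 1: The birthday paradox gives collision probability ~50% after sqrt(2^n) = 2^(n/2) hashes.
Step 2: For 248-bit output: 2^(248/2) = 2^124.
Step 3: Approximately 2^124 hash computations needed.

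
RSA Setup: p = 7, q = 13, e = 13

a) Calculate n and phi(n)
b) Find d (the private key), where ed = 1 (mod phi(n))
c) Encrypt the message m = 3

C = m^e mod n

Step 1: n = 7 * 13 = 91.
Step 2: phi(n) = (7-1)(13-1) = 6 * 12 = 72.
Step 3: Find d = 13^(-1) mod 72 = 61.
  Verify: 13 * 61 = 793 = 1 (mod 72).
Step 4: C = 3^13 mod 91 = 3.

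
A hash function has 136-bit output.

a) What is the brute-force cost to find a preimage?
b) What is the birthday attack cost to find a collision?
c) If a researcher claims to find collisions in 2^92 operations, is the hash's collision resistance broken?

Step 1: Preimage resistance requires brute-force of 2^136 operations.
Step 2: Collision resistance (birthday bound) = 2^(136/2) = 2^68.
Step 3: The claimed attack costs 2^92 operations.
Step 4: Since 2^92 >= 2^68, the claimed attack is no faster than the generic birthday attack, so this does not break collision resistance.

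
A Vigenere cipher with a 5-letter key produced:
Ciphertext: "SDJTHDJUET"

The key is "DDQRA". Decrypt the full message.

Step 1: Key 'DDQRA' has length 5. Extended key: DDQRADDQRA
Step 2: Decrypt each position:
  S(18) - D(3) = 15 = P
  D(3) - D(3) = 0 = A
  J(9) - Q(16) = 19 = T
  T(19) - R(17) = 2 = C
  H(7) - A(0) = 7 = H
  D(3) - D(3) = 0 = A
  J(9) - D(3) = 6 = G
  U(20) - Q(16) = 4 = E
  E(4) - R(17) = 13 = N
  T(19) - A(0) = 19 = T
Plaintext: PATCHAGENT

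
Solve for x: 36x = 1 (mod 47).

Step 1: We need x such that 36 * x = 1 (mod 47).
Step 2: Using the extended Euclidean algorithm or trial:
  36 * 17 = 612 = 13 * 47 + 1.
Step 3: Since 612 mod 47 = 1, the inverse is x = 17.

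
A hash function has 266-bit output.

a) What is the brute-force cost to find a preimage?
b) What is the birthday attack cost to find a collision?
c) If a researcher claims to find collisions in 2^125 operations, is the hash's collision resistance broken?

Step 1: Preimage resistance requires brute-force of 2^266 operations.
Step 2: Collision resistance (birthday bound) = 2^(266/2) = 2^133.
Step 3: The claimed attack costs 2^125 operations.
Step 4: Since 2^125 < 2^133, the claimed attack beats the generic birthday bound, so collision resistance is broken.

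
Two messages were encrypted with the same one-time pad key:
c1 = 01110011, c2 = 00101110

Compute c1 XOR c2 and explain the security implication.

Step 1: c1 XOR c2 = (m1 XOR k) XOR (m2 XOR k).
Step 2: By XOR associativity/commutativity: = m1 XOR m2 XOR k XOR k = m1 XOR m2.
Step 3: 01110011 XOR 00101110 = 01011101 = 93.
Step 4: The key cancels out! An attacker learns m1 XOR m2 = 93, revealing the relationship between plaintexts.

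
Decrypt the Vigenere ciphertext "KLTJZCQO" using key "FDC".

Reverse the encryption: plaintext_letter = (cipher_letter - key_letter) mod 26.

Step 1: Extend key: FDCFDCFD
Step 2: Decrypt each letter (c - k) mod 26:
  K(10) - F(5) = (10-5) mod 26 = 5 = F
  L(11) - D(3) = (11-3) mod 26 = 8 = I
  T(19) - C(2) = (19-2) mod 26 = 17 = R
  J(9) - F(5) = (9-5) mod 26 = 4 = E
  Z(25) - D(3) = (25-3) mod 26 = 22 = W
  C(2) - C(2) = (2-2) mod 26 = 0 = A
  Q(16) - F(5) = (16-5) mod 26 = 11 = L
  O(14) - D(3) = (14-3) mod 26 = 11 = L
Plaintext: FIREWALL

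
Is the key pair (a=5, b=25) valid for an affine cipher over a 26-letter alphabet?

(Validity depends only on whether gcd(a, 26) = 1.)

Step 1: Compute gcd(5, 26).
Step 2: gcd(5, 26) = 1.
Since gcd = 1, 5 is coprime with 26, so it is a valid key.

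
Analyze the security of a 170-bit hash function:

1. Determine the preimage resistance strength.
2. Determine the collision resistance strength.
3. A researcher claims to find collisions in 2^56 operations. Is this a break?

Step 1: Preimage resistance requires brute-force of 2^170 operations.
Step 2: Collision resistance (birthday bound) = 2^(170/2) = 2^85.
Step 3: The claimed attack costs 2^56 operations.
Step 4: Since 2^56 < 2^85, the claimed attack beats the generic birthday bound, so collision resistance is broken.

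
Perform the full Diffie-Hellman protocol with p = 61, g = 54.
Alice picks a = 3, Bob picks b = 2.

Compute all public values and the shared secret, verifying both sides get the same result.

Step 1: A = g^a mod p = 54^3 mod 61 = 23.
Step 2: B = g^b mod p = 54^2 mod 61 = 49.
Step 3: Alice computes s = B^a mod p = 49^3 mod 61 = 41.
Step 4: Bob computes s = A^b mod p = 23^2 mod 61 = 41.
Both sides agree: shared secret = 41.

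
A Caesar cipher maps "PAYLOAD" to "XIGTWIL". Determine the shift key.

Step 1: Compare first letters: P (position 15) -> X (position 23).
Step 2: Shift = (23 - 15) mod 26 = 8.
The shift value is 8.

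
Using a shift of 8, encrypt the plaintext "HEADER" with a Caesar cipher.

Step 1: For each letter, shift forward by 8 positions (mod 26).
  H (position 7) -> position (7+8) mod 26 = 15 -> P
  E (position 4) -> position (4+8) mod 26 = 12 -> M
  A (position 0) -> position (0+8) mod 26 = 8 -> I
  D (position 3) -> position (3+8) mod 26 = 11 -> L
  E (position 4) -> position (4+8) mod 26 = 12 -> M
  R (position 17) -> position (17+8) mod 26 = 25 -> Z
Result: PMILMZ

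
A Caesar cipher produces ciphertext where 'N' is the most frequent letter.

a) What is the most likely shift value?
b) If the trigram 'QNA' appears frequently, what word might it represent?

Step 1: In English, 'E' is the most frequent letter (12.7%).
Step 2: The most frequent ciphertext letter is 'N' (position 13).
Step 3: Shift = (13 - 4) mod 26 = 9.
Step 4: Decrypt 'QNA' by shifting back 9:
  Q -> H
  N -> E
  A -> R
Step 5: 'QNA' decrypts to 'HER'.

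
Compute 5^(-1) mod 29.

Step 1: We need x such that 5 * x = 1 (mod 29).
Step 2: Using the extended Euclidean algorithm or trial:
  5 * 6 = 30 = 1 * 29 + 1.
Step 3: Since 30 mod 29 = 1, the inverse is x = 6.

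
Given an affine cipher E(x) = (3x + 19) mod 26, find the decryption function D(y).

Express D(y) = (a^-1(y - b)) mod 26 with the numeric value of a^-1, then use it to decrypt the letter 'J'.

Step 1: Find a^-1, the modular inverse of 3 mod 26.
Step 2: We need 3 * a^-1 = 1 (mod 26).
Step 3: 3 * 9 = 27 = 1 * 26 + 1, so a^-1 = 9.
Step 4: D(y) = 9(y - 19) mod 26.
Step 5: Apply to 'J' (y = 9): D(9) = 9 * (9 - 19) mod 26 = 9 * -10 mod 26 = 14 -> 'O'.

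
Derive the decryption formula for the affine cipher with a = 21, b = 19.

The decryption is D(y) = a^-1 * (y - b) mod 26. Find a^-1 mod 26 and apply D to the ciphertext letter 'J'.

Step 1: Find a^-1, the modular inverse of 21 mod 26.
Step 2: We need 21 * a^-1 = 1 (mod 26).
Step 3: 21 * 5 = 105 = 4 * 26 + 1, so a^-1 = 5.
Step 4: D(y) = 5(y - 19) mod 26.
Step 5: Apply to 'J' (y = 9): D(9) = 5 * (9 - 19) mod 26 = 5 * -10 mod 26 = 2 -> 'C'.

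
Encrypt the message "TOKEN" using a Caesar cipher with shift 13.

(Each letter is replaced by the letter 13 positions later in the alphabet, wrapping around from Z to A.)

Step 1: For each letter, shift forward by 13 positions (mod 26).
  T (position 19) -> position (19+13) mod 26 = 6 -> G
  O (position 14) -> position (14+13) mod 26 = 1 -> B
  K (position 10) -> position (10+13) mod 26 = 23 -> X
  E (position 4) -> position (4+13) mod 26 = 17 -> R
  N (position 13) -> position (13+13) mod 26 = 0 -> A
Result: GBXRA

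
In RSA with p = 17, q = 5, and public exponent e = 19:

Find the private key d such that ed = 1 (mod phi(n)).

Step 1: n = 17 * 5 = 85.
Step 2: phi(n) = 16 * 4 = 64.
Step 3: Find d such that 19 * d = 1 (mod 64).
Step 4: d = 19^(-1) mod 64 = 27.
Verification: 19 * 27 = 513 = 8 * 64 + 1.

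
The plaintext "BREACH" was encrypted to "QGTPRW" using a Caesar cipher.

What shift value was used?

Step 1: Compare first letters: B (position 1) -> Q (position 16).
Step 2: Shift = (16 - 1) mod 26 = 15.
The shift value is 15.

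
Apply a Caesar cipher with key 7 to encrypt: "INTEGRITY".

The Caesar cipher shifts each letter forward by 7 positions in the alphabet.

Step 1: For each letter, shift forward by 7 positions (mod 26).
  I (position 8) -> position (8+7) mod 26 = 15 -> P
  N (position 13) -> position (13+7) mod 26 = 20 -> U
  T (position 19) -> position (19+7) mod 26 = 0 -> A
  E (position 4) -> position (4+7) mod 26 = 11 -> L
  G (position 6) -> position (6+7) mod 26 = 13 -> N
  R (position 17) -> position (17+7) mod 26 = 24 -> Y
  I (position 8) -> position (8+7) mod 26 = 15 -> P
  T (position 19) -> position (19+7) mod 26 = 0 -> A
  Y (position 24) -> position (24+7) mod 26 = 5 -> F
Result: PUALNYPAF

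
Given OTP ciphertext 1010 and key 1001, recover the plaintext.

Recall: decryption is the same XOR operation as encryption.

Step 1: XOR ciphertext with key:
  Ciphertext: 1010
  Key:        1001
  XOR:        0011
Step 2: Plaintext = 0011 = 3 in decimal.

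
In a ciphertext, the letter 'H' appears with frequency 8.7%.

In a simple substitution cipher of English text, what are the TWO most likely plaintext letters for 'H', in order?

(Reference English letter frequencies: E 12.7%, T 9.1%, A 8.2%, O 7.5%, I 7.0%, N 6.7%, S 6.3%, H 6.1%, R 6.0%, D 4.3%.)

Step 1: Observed frequency of 'H' is 8.7%.
Step 2: Compute distances to each reference frequency and sort:
  T (9.1%): difference = 0.4% <-- BEST
  A (8.2%): difference = 0.5% <-- RUNNER-UP
  O (7.5%): difference = 1.2%
  I (7.0%): difference = 1.7%
  N (6.7%): difference = 2.0%
Step 3: Most likely is 'T' (9.1%, diff 0.4%); second most likely is 'A' (8.2%, diff 0.5%).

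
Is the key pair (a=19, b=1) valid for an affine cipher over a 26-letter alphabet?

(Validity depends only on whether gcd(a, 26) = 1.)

Step 1: Compute gcd(19, 26).
Step 2: gcd(19, 26) = 1.
Since gcd = 1, 19 is coprime with 26, so it is a valid key.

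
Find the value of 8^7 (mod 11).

Step 1: Compute 8^7 mod 11 step by step, reducing modulo 11 at each step.
  8^1 mod 11 = 8
  8^2 mod 11 = (8 * 8) mod 11 = 9
  8^3 mod 11 = (9 * 8) mod 11 = 6
  8^4 mod 11 = (6 * 8) mod 11 = 4
  8^5 mod 11 = (4 * 8) mod 11 = 10
  8^6 mod 11 = (10 * 8) mod 11 = 3
  8^7 mod 11 = (3 * 8) mod 11 = 2
Step 2: Result = 2.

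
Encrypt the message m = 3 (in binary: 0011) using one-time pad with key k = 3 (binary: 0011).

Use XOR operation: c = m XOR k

Step 1: Write out the XOR operation bit by bit:
  Message: 0011
  Key:     0011
  XOR:     0000
Step 2: Convert to decimal: 0000 = 0.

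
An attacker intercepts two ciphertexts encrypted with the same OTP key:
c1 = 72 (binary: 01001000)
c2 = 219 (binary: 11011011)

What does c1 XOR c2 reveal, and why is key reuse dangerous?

Step 1: c1 XOR c2 = (m1 XOR k) XOR (m2 XOR k).
Step 2: By XOR associativity/commutativity: = m1 XOR m2 XOR k XOR k = m1 XOR m2.
Step 3: 01001000 XOR 11011011 = 10010011 = 147.
Step 4: The key cancels out! An attacker learns m1 XOR m2 = 147, revealing the relationship between plaintexts.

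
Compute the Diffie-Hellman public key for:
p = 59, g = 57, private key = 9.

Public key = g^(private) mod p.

Step 1: A = g^a mod p = 57^9 mod 59.
  57^1 mod 59 = 57
  57^2 mod 59 = (57 * 57) mod 59 = 4
  57^3 mod 59 = (4 * 57) mod 59 = 51
  57^4 mod 59 = (51 * 57) mod 59 = 16
  57^5 mod 59 = (16 * 57) mod 59 = 27
  57^6 mod 59 = (27 * 57) mod 59 = 5
  57^7 mod 59 = (5 * 57) mod 59 = 49
  57^8 mod 59 = (49 * 57) mod 59 = 20
  57^9 mod 59 = (20 * 57) mod 59 = 19
Result: A = 19.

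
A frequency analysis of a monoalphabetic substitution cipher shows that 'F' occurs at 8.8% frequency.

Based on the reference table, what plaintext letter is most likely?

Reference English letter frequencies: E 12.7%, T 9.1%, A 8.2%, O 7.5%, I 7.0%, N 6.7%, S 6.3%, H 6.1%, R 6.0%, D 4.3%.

Step 1: The observed frequency is 8.8%.
Step 2: Compare with English frequencies:
  E: 12.7% (difference: 3.9%)
  T: 9.1% (difference: 0.3%) <-- closest
  A: 8.2% (difference: 0.6%)
  O: 7.5% (difference: 1.3%)
  I: 7.0% (difference: 1.8%)
  N: 6.7% (difference: 2.1%)
  S: 6.3% (difference: 2.5%)
  H: 6.1% (difference: 2.7%)
  R: 6.0% (difference: 2.8%)
  D: 4.3% (difference: 4.5%)
Step 3: 'F' most likely represents 'T' (frequency 9.1%).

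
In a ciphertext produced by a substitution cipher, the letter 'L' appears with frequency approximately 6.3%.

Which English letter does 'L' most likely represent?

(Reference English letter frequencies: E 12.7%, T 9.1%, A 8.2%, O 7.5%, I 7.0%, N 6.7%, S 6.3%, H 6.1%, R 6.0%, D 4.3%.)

Step 1: The observed frequency is 6.3%.
Step 2: Compare with English frequencies:
  E: 12.7% (difference: 6.4%)
  T: 9.1% (difference: 2.8%)
  A: 8.2% (difference: 1.9%)
  O: 7.5% (difference: 1.2%)
  I: 7.0% (difference: 0.7%)
  N: 6.7% (difference: 0.4%)
  S: 6.3% (difference: 0.0%) <-- closest
  H: 6.1% (difference: 0.2%)
  R: 6.0% (difference: 0.3%)
  D: 4.3% (difference: 2.0%)
Step 3: 'L' most likely represents 'S' (frequency 6.3%).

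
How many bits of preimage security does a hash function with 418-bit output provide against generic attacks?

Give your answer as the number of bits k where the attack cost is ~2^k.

Step 1: The hash has a 418-bit output.
Step 2: Preimage resistance means: given a digest h(x), it should be infeasible to find any input that hashes to it.
With a 418-bit output there are 2^418 possible digests, so a generic brute-force preimage search costs about 2^418 evaluations.
Step 3: Security level = 418 bits.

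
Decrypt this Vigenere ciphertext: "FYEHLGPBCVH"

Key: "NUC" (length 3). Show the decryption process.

Step 1: Key 'NUC' has length 3. Extended key: NUCNUCNUCNU
Step 2: Decrypt each position:
  F(5) - N(13) = 18 = S
  Y(24) - U(20) = 4 = E
  E(4) - C(2) = 2 = C
  H(7) - N(13) = 20 = U
  L(11) - U(20) = 17 = R
  G(6) - C(2) = 4 = E
  P(15) - N(13) = 2 = C
  B(1) - U(20) = 7 = H
  C(2) - C(2) = 0 = A
  V(21) - N(13) = 8 = I
  H(7) - U(20) = 13 = N
Plaintext: SECURECHAIN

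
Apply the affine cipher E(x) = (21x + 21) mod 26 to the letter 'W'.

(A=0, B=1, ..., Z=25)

Step 1: Convert 'W' to number: x = 22.
Step 2: E(22) = (21 * 22 + 21) mod 26 = 483 mod 26 = 15.
Step 3: Convert 15 back to letter: P.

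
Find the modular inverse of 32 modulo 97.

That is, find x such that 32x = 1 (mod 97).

Step 1: We need x such that 32 * x = 1 (mod 97).
Step 2: Using the extended Euclidean algorithm or trial:
  32 * 94 = 3008 = 31 * 97 + 1.
Step 3: Since 3008 mod 97 = 1, the inverse is x = 94.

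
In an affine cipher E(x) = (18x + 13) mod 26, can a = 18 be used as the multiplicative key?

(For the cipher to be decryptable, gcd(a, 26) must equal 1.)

Step 1: Compute gcd(18, 26).
Step 2: gcd(18, 26) = 2.
Since gcd = 2 != 1, 18 shares a common factor with 26, so it cannot be used.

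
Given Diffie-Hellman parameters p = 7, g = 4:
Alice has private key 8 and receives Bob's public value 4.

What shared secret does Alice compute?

Step 1: s = B^a mod p = 4^8 mod 7.
  4^1 mod 7 = 4
  4^2 mod 7 = (4 * 4) mod 7 = 2
  4^3 mod 7 = (2 * 4) mod 7 = 1
  4^4 mod 7 = (1 * 4) mod 7 = 4
  4^5 mod 7 = (4 * 4) mod 7 = 2
  4^6 mod 7 = (2 * 4) mod 7 = 1
  4^7 mod 7 = (1 * 4) mod 7 = 4
  4^8 mod 7 = (4 * 4) mod 7 = 2
Result: shared secret = 2.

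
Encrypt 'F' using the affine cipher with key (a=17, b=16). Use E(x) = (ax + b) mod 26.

Step 1: Convert 'F' to number: x = 5.
Step 2: E(5) = (17 * 5 + 16) mod 26 = 101 mod 26 = 23.
Step 3: Convert 23 back to letter: X.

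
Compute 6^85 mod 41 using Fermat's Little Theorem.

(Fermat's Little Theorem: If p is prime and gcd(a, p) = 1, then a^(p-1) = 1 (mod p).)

Step 1: Since 41 is prime, by Fermat's Little Theorem: 6^40 = 1 (mod 41).
Step 2: Reduce exponent: 85 mod 40 = 5.
Step 3: So 6^85 = 6^5 (mod 41).
Step 4: 6^5 mod 41 = 27.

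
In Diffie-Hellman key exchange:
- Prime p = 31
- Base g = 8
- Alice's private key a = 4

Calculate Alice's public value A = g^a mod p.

Step 1: A = g^a mod p = 8^4 mod 31.
  8^1 mod 31 = 8
  8^2 mod 31 = (8 * 8) mod 31 = 2
  8^3 mod 31 = (2 * 8) mod 31 = 16
  8^4 mod 31 = (16 * 8) mod 31 = 4
Result: A = 4.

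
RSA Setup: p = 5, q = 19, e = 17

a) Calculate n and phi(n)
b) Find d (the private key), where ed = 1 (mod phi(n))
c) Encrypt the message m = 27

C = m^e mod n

Step 1: n = 5 * 19 = 95.
Step 2: phi(n) = (5-1)(19-1) = 4 * 18 = 72.
Step 3: Find d = 17^(-1) mod 72 = 17.
  Verify: 17 * 17 = 289 = 1 (mod 72).
Step 4: C = 27^17 mod 95 = 12.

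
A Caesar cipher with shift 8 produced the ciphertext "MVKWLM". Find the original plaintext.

Step 1: Reverse the shift by subtracting 8 from each letter position.
  M (position 12) -> position (12-8) mod 26 = 4 -> E
  V (position 21) -> position (21-8) mod 26 = 13 -> N
  K (position 10) -> position (10-8) mod 26 = 2 -> C
  W (position 22) -> position (22-8) mod 26 = 14 -> O
  L (position 11) -> position (11-8) mod 26 = 3 -> D
  M (position 12) -> position (12-8) mod 26 = 4 -> E
Decrypted message: ENCODE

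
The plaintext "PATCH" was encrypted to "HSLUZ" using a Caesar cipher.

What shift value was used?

Step 1: Compare first letters: P (position 15) -> H (position 7).
Step 2: Shift = (7 - 15) mod 26 = 18.
The shift value is 18.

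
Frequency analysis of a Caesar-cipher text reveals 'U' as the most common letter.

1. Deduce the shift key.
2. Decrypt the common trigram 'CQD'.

Step 1: In English, 'E' is the most frequent letter (12.7%).
Step 2: The most frequent ciphertext letter is 'U' (position 20).
Step 3: Shift = (20 - 4) mod 26 = 16.
Step 4: Decrypt 'CQD' by shifting back 16:
  C -> M
  Q -> A
  D -> N
Step 5: 'CQD' decrypts to 'MAN'.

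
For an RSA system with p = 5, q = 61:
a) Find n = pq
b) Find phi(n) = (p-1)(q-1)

Step 1: n = p * q = 5 * 61 = 305.
Step 2: phi(n) = (p-1)(q-1) = 4 * 60 = 240.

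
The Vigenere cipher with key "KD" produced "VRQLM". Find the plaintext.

Step 1: Extend key: KDKDK
Step 2: Decrypt each letter (c - k) mod 26:
  V(21) - K(10) = (21-10) mod 26 = 11 = L
  R(17) - D(3) = (17-3) mod 26 = 14 = O
  Q(16) - K(10) = (16-10) mod 26 = 6 = G
  L(11) - D(3) = (11-3) mod 26 = 8 = I
  M(12) - K(10) = (12-10) mod 26 = 2 = C
Plaintext: LOGIC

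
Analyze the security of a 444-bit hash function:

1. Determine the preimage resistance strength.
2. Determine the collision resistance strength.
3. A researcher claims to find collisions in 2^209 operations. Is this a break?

Step 1: Preimage resistance requires brute-force of 2^444 operations.
Step 2: Collision resistance (birthday bound) = 2^(444/2) = 2^222.
Step 3: The claimed attack costs 2^209 operations.
Step 4: Since 2^209 < 2^222, the claimed attack beats the generic birthday bound, so collision resistance is broken.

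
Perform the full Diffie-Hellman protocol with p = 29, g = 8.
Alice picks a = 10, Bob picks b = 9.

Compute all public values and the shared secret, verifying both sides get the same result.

Step 1: A = g^a mod p = 8^10 mod 29 = 4.
Step 2: B = g^b mod p = 8^9 mod 29 = 15.
Step 3: Alice computes s = B^a mod p = 15^10 mod 29 = 13.
Step 4: Bob computes s = A^b mod p = 4^9 mod 29 = 13.
Both sides agree: shared secret = 13.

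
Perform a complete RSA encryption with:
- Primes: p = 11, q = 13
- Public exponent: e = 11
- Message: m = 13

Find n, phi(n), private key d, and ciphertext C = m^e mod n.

Step 1: n = 11 * 13 = 143.
Step 2: phi(n) = (11-1)(13-1) = 10 * 12 = 120.
Step 3: Find d = 11^(-1) mod 120 = 11.
  Verify: 11 * 11 = 121 = 1 (mod 120).
Step 4: C = 13^11 mod 143 = 13.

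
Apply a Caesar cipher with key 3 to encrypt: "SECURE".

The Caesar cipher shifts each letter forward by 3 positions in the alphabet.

Step 1: For each letter, shift forward by 3 positions (mod 26).
  S (position 18) -> position (18+3) mod 26 = 21 -> V
  E (position 4) -> position (4+3) mod 26 = 7 -> H
  C (position 2) -> position (2+3) mod 26 = 5 -> F
  U (position 20) -> position (20+3) mod 26 = 23 -> X
  R (position 17) -> position (17+3) mod 26 = 20 -> U
  E (position 4) -> position (4+3) mod 26 = 7 -> H
Result: VHFXUH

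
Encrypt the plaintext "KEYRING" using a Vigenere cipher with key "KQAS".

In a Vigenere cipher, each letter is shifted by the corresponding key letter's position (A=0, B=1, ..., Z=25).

Step 1: Repeat key to match plaintext length:
  Plaintext: KEYRING
  Key:       KQASKQA
Step 2: Encrypt each letter:
  K(10) + K(10) = (10+10) mod 26 = 20 = U
  E(4) + Q(16) = (4+16) mod 26 = 20 = U
  Y(24) + A(0) = (24+0) mod 26 = 24 = Y
  R(17) + S(18) = (17+18) mod 26 = 9 = J
  I(8) + K(10) = (8+10) mod 26 = 18 = S
  N(13) + Q(16) = (13+16) mod 26 = 3 = D
  G(6) + A(0) = (6+0) mod 26 = 6 = G
Ciphertext: UUYJSDG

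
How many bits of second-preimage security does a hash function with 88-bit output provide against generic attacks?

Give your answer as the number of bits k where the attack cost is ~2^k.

Step 1: The hash has a 88-bit output.
Step 2: Second-preimage resistance means: given a specific input x, it should be infeasible to find a different y with h(y) = h(x).
With a 88-bit output, a generic search for a second preimage costs about 2^88 evaluations (each trial matches the fixed target with probability 2^-88).
Step 3: Security level = 88 bits.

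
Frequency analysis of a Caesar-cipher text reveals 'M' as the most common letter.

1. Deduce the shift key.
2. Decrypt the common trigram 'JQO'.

Step 1: In English, 'E' is the most frequent letter (12.7%).
Step 2: The most frequent ciphertext letter is 'M' (position 12).
Step 3: Shift = (12 - 4) mod 26 = 8.
Step 4: Decrypt 'JQO' by shifting back 8:
  J -> B
  Q -> I
  O -> G
Step 5: 'JQO' decrypts to 'BIG'.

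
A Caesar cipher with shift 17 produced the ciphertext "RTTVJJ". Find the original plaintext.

Step 1: Reverse the shift by subtracting 17 from each letter position.
  R (position 17) -> position (17-17) mod 26 = 0 -> A
  T (position 19) -> position (19-17) mod 26 = 2 -> C
  T (position 19) -> position (19-17) mod 26 = 2 -> C
  V (position 21) -> position (21-17) mod 26 = 4 -> E
  J (position 9) -> position (9-17) mod 26 = 18 -> S
  J (position 9) -> position (9-17) mod 26 = 18 -> S
Decrypted message: ACCESS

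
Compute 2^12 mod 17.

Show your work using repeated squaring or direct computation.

Step 1: Compute 2^12 mod 17 step by step, reducing modulo 17 at each step.
  2^1 mod 17 = 2
  2^2 mod 17 = (2 * 2) mod 17 = 4
  2^3 mod 17 = (4 * 2) mod 17 = 8
  2^4 mod 17 = (8 * 2) mod 17 = 16
  2^5 mod 17 = (16 * 2) mod 17 = 15
  2^6 mod 17 = (15 * 2) mod 17 = 13
  2^7 mod 17 = (13 * 2) mod 17 = 9
  2^8 mod 17 = (9 * 2) mod 17 = 1
  2^9 mod 17 = (1 * 2) mod 17 = 2
  2^10 mod 17 = (2 * 2) mod 17 = 4
  2^11 mod 17 = (4 * 2) mod 17 = 8
  2^12 mod 17 = (8 * 2) mod 17 = 16
Step 2: Result = 16.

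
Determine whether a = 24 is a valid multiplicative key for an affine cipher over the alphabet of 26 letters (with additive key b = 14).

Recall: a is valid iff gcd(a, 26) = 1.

Step 1: Compute gcd(24, 26).
Step 2: gcd(24, 26) = 2.
Since gcd = 2 != 1, 24 shares a common factor with 26, so it cannot be used.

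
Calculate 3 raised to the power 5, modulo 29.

Step 1: Compute 3^5 mod 29 step by step, reducing modulo 29 at each step.
  3^1 mod 29 = 3
  3^2 mod 29 = (3 * 3) mod 29 = 9
  3^3 mod 29 = (9 * 3) mod 29 = 27
  3^4 mod 29 = (27 * 3) mod 29 = 23
  3^5 mod 29 = (23 * 3) mod 29 = 11
Step 2: Result = 11.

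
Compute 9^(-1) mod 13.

Step 1: We need x such that 9 * x = 1 (mod 13).
Step 2: Using the extended Euclidean algorithm or trial:
  9 * 3 = 27 = 2 * 13 + 1.
Step 3: Since 27 mod 13 = 1, the inverse is x = 3.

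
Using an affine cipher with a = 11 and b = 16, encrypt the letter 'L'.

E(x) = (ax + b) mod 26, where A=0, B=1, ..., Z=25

Step 1: Convert 'L' to number: x = 11.
Step 2: E(11) = (11 * 11 + 16) mod 26 = 137 mod 26 = 7.
Step 3: Convert 7 back to letter: H.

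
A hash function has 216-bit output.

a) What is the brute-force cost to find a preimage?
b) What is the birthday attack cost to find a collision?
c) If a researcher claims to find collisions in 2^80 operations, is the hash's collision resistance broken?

Step 1: Preimage resistance requires brute-force of 2^216 operations.
Step 2: Collision resistance (birthday bound) = 2^(216/2) = 2^108.
Step 3: The claimed attack costs 2^80 operations.
Step 4: Since 2^80 < 2^108, the claimed attack beats the generic birthday bound, so collision resistance is broken.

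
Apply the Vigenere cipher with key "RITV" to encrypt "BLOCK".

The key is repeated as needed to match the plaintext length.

Step 1: Repeat key to match plaintext length:
  Plaintext: BLOCK
  Key:       RITVR
Step 2: Encrypt each letter:
  B(1) + R(17) = (1+17) mod 26 = 18 = S
  L(11) + I(8) = (11+8) mod 26 = 19 = T
  O(14) + T(19) = (14+19) mod 26 = 7 = H
  C(2) + V(21) = (2+21) mod 26 = 23 = X
  K(10) + R(17) = (10+17) mod 26 = 1 = B
Ciphertext: STHXB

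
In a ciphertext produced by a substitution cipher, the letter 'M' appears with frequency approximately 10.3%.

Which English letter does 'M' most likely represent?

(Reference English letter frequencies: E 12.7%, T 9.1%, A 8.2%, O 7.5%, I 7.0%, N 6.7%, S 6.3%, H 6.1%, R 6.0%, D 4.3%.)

Step 1: The observed frequency is 10.3%.
Step 2: Compare with English frequencies:
  E: 12.7% (difference: 2.4%)
  T: 9.1% (difference: 1.2%) <-- closest
  A: 8.2% (difference: 2.1%)
  O: 7.5% (difference: 2.8%)
  I: 7.0% (difference: 3.3%)
  N: 6.7% (difference: 3.6%)
  S: 6.3% (difference: 4.0%)
  H: 6.1% (difference: 4.2%)
  R: 6.0% (difference: 4.3%)
  D: 4.3% (difference: 6.0%)
Step 3: 'M' most likely represents 'T' (frequency 9.1%).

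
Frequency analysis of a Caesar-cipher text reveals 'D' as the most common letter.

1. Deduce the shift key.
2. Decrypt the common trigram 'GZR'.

Step 1: In English, 'E' is the most frequent letter (12.7%).
Step 2: The most frequent ciphertext letter is 'D' (position 3).
Step 3: Shift = (3 - 4) mod 26 = 25.
Step 4: Decrypt 'GZR' by shifting back 25:
  G -> H
  Z -> A
  R -> S
Step 5: 'GZR' decrypts to 'HAS'.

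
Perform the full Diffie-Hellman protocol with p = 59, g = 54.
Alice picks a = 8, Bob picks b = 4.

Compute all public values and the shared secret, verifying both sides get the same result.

Step 1: A = g^a mod p = 54^8 mod 59 = 45.
Step 2: B = g^b mod p = 54^4 mod 59 = 35.
Step 3: Alice computes s = B^a mod p = 35^8 mod 59 = 7.
Step 4: Bob computes s = A^b mod p = 45^4 mod 59 = 7.
Both sides agree: shared secret = 7.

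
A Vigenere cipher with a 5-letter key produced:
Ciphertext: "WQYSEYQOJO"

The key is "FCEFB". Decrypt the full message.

Step 1: Key 'FCEFB' has length 5. Extended key: FCEFBFCEFB
Step 2: Decrypt each position:
  W(22) - F(5) = 17 = R
  Q(16) - C(2) = 14 = O
  Y(24) - E(4) = 20 = U
  S(18) - F(5) = 13 = N
  E(4) - B(1) = 3 = D
  Y(24) - F(5) = 19 = T
  Q(16) - C(2) = 14 = O
  O(14) - E(4) = 10 = K
  J(9) - F(5) = 4 = E
  O(14) - B(1) = 13 = N
Plaintext: ROUNDTOKEN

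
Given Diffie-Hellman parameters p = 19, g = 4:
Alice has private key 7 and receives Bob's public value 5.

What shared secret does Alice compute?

Step 1: s = B^a mod p = 5^7 mod 19.
  5^1 mod 19 = 5
  5^2 mod 19 = (5 * 5) mod 19 = 6
  5^3 mod 19 = (6 * 5) mod 19 = 11
  5^4 mod 19 = (11 * 5) mod 19 = 17
  5^5 mod 19 = (17 * 5) mod 19 = 9
  5^6 mod 19 = (9 * 5) mod 19 = 7
  5^7 mod 19 = (7 * 5) mod 19 = 16
Result: shared secret = 16.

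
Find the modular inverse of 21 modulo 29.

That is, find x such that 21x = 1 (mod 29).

Step 1: We need x such that 21 * x = 1 (mod 29).
Step 2: Using the extended Euclidean algorithm or trial:
  21 * 18 = 378 = 13 * 29 + 1.
Step 3: Since 378 mod 29 = 1, the inverse is x = 18.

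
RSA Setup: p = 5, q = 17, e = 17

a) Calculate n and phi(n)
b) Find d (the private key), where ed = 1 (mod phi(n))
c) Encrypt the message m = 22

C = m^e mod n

Step 1: n = 5 * 17 = 85.
Step 2: phi(n) = (5-1)(17-1) = 4 * 16 = 64.
Step 3: Find d = 17^(-1) mod 64 = 49.
  Verify: 17 * 49 = 833 = 1 (mod 64).
Step 4: C = 22^17 mod 85 = 22.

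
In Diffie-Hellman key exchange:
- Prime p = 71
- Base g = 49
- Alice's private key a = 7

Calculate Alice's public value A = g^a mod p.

Step 1: A = g^a mod p = 49^7 mod 71.
  49^1 mod 71 = 49
  49^2 mod 71 = (49 * 49) mod 71 = 58
  49^3 mod 71 = (58 * 49) mod 71 = 2
  49^4 mod 71 = (2 * 49) mod 71 = 27
  49^5 mod 71 = (27 * 49) mod 71 = 45
  49^6 mod 71 = (45 * 49) mod 71 = 4
  49^7 mod 71 = (4 * 49) mod 71 = 54
Result: A = 54.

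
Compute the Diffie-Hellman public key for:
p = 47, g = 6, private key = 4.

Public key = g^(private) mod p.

Step 1: A = g^a mod p = 6^4 mod 47.
  6^1 mod 47 = 6
  6^2 mod 47 = (6 * 6) mod 47 = 36
  6^3 mod 47 = (36 * 6) mod 47 = 28
  6^4 mod 47 = (28 * 6) mod 47 = 27
Result: A = 27.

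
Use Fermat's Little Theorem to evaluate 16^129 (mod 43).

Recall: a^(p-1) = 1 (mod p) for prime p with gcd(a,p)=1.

Step 1: Since 43 is prime, by Fermat's Little Theorem: 16^42 = 1 (mod 43).
Step 2: Reduce exponent: 129 mod 42 = 3.
Step 3: So 16^129 = 16^3 (mod 43).
Step 4: 16^3 mod 43 = 11.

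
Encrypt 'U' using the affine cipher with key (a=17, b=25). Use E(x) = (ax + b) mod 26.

Step 1: Convert 'U' to number: x = 20.
Step 2: E(20) = (17 * 20 + 25) mod 26 = 365 mod 26 = 1.
Step 3: Convert 1 back to letter: B.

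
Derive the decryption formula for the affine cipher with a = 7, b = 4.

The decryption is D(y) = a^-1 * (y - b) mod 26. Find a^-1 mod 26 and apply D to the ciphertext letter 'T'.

Step 1: Find a^-1, the modular inverse of 7 mod 26.
Step 2: We need 7 * a^-1 = 1 (mod 26).
Step 3: 7 * 15 = 105 = 4 * 26 + 1, so a^-1 = 15.
Step 4: D(y) = 15(y - 4) mod 26.
Step 5: Apply to 'T' (y = 19): D(19) = 15 * (19 - 4) mod 26 = 15 * 15 mod 26 = 17 -> 'R'.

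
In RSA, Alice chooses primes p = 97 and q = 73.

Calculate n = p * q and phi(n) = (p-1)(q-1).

Step 1: n = p * q = 97 * 73 = 7081.
Step 2: phi(n) = (p-1)(q-1) = 96 * 72 = 6912.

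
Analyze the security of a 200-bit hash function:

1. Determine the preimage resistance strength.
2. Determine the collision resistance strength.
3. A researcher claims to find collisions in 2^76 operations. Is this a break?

Step 1: Preimage resistance requires brute-force of 2^200 operations.
Step 2: Collision resistance (birthday bound) = 2^(200/2) = 2^100.
Step 3: The claimed attack costs 2^76 operations.
Step 4: Since 2^76 < 2^100, the claimed attack beats the generic birthday bound, so collision resistance is broken.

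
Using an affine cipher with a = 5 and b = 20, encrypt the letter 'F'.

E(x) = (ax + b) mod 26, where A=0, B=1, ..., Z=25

Step 1: Convert 'F' to number: x = 5.
Step 2: E(5) = (5 * 5 + 20) mod 26 = 45 mod 26 = 19.
Step 3: Convert 19 back to letter: T.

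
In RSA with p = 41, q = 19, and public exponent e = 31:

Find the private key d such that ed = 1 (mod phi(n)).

Step 1: n = 41 * 19 = 779.
Step 2: phi(n) = 40 * 18 = 720.
Step 3: Find d such that 31 * d = 1 (mod 720).
Step 4: d = 31^(-1) mod 720 = 511.
Verification: 31 * 511 = 15841 = 22 * 720 + 1.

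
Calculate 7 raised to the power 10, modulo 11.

Step 1: Compute 7^10 mod 11 step by step, reducing modulo 11 at each step.
  7^1 mod 11 = 7
  7^2 mod 11 = (7 * 7) mod 11 = 5
  7^3 mod 11 = (5 * 7) mod 11 = 2
  7^4 mod 11 = (2 * 7) mod 11 = 3
  7^5 mod 11 = (3 * 7) mod 11 = 10
  7^6 mod 11 = (10 * 7) mod 11 = 4
  7^7 mod 11 = (4 * 7) mod 11 = 6
  7^8 mod 11 = (6 * 7) mod 11 = 9
  7^9 mod 11 = (9 * 7) mod 11 = 8
  7^10 mod 11 = (8 * 7) mod 11 = 1
Step 2: Result = 1.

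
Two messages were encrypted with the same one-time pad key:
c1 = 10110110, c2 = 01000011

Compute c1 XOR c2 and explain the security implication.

Step 1: c1 XOR c2 = (m1 XOR k) XOR (m2 XOR k).
Step 2: By XOR associativity/commutativity: = m1 XOR m2 XOR k XOR k = m1 XOR m2.
Step 3: 10110110 XOR 01000011 = 11110101 = 245.
Step 4: The key cancels out! An attacker learns m1 XOR m2 = 245, revealing the relationship between plaintexts.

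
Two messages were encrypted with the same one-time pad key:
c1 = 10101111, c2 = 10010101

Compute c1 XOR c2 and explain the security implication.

Step 1: c1 XOR c2 = (m1 XOR k) XOR (m2 XOR k).
Step 2: By XOR associativity/commutativity: = m1 XOR m2 XOR k XOR k = m1 XOR m2.
Step 3: 10101111 XOR 10010101 = 00111010 = 58.
Step 4: The key cancels out! An attacker learns m1 XOR m2 = 58, revealing the relationship between plaintexts.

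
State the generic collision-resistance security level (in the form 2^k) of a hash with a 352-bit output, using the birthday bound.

Step 1: The birthday paradox gives collision probability ~50% after sqrt(2^n) = 2^(n/2) hashes.
Step 2: For 352-bit output: 2^(352/2) = 2^176.
Step 3: Approximately 2^176 hash computations needed.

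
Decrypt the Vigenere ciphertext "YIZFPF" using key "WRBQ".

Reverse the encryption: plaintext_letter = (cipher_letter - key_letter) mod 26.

Step 1: Extend key: WRBQWR
Step 2: Decrypt each letter (c - k) mod 26:
  Y(24) - W(22) = (24-22) mod 26 = 2 = C
  I(8) - R(17) = (8-17) mod 26 = 17 = R
  Z(25) - B(1) = (25-1) mod 26 = 24 = Y
  F(5) - Q(16) = (5-16) mod 26 = 15 = P
  P(15) - W(22) = (15-22) mod 26 = 19 = T
  F(5) - R(17) = (5-17) mod 26 = 14 = O
Plaintext: CRYPTO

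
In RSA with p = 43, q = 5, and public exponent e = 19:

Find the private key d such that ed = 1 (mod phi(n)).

Step 1: n = 43 * 5 = 215.
Step 2: phi(n) = 42 * 4 = 168.
Step 3: Find d such that 19 * d = 1 (mod 168).
Step 4: d = 19^(-1) mod 168 = 115.
Verification: 19 * 115 = 2185 = 13 * 168 + 1.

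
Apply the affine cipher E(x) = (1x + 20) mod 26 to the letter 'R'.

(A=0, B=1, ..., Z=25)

Step 1: Convert 'R' to number: x = 17.
Step 2: E(17) = (1 * 17 + 20) mod 26 = 37 mod 26 = 11.
Step 3: Convert 11 back to letter: L.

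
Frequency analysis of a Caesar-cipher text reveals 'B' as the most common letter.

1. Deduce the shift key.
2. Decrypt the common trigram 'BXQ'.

Step 1: In English, 'E' is the most frequent letter (12.7%).
Step 2: The most frequent ciphertext letter is 'B' (position 1).
Step 3: Shift = (1 - 4) mod 26 = 23.
Step 4: Decrypt 'BXQ' by shifting back 23:
  B -> E
  X -> A
  Q -> T
Step 5: 'BXQ' decrypts to 'EAT'.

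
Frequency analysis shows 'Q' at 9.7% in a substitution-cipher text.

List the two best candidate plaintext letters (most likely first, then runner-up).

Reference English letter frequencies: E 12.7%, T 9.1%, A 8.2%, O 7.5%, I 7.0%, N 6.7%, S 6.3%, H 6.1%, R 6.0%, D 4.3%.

Step 1: Observed frequency of 'Q' is 9.7%.
Step 2: Compute distances to each reference frequency and sort:
  T (9.1%): difference = 0.6% <-- BEST
  A (8.2%): difference = 1.5% <-- RUNNER-UP
  O (7.5%): difference = 2.2%
  I (7.0%): difference = 2.7%
  N (6.7%): difference = 3.0%
Step 3: Most likely is 'T' (9.1%, diff 0.6%); second most likely is 'A' (8.2%, diff 1.5%).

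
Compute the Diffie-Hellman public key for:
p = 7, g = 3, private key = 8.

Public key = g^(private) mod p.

Step 1: A = g^a mod p = 3^8 mod 7.
  3^1 mod 7 = 3
  3^2 mod 7 = (3 * 3) mod 7 = 2
  3^3 mod 7 = (2 * 3) mod 7 = 6
  3^4 mod 7 = (6 * 3) mod 7 = 4
  3^5 mod 7 = (4 * 3) mod 7 = 5
  3^6 mod 7 = (5 * 3) mod 7 = 1
  3^7 mod 7 = (1 * 3) mod 7 = 3
  3^8 mod 7 = (3 * 3) mod 7 = 2
Result: A = 2.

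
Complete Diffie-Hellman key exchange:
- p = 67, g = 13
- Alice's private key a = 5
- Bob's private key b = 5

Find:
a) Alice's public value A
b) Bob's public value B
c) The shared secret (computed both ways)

Step 1: A = g^a mod p = 13^5 mod 67 = 46.
Step 2: B = g^b mod p = 13^5 mod 67 = 46.
Step 3: Alice computes s = B^a mod p = 46^5 mod 67 = 18.
Step 4: Bob computes s = A^b mod p = 46^5 mod 67 = 18.
Both sides agree: shared secret = 18.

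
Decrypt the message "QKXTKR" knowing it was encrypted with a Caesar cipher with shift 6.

Step 1: Reverse the shift by subtracting 6 from each letter position.
  Q (position 16) -> position (16-6) mod 26 = 10 -> K
  K (position 10) -> position (10-6) mod 26 = 4 -> E
  X (position 23) -> position (23-6) mod 26 = 17 -> R
  T (position 19) -> position (19-6) mod 26 = 13 -> N
  K (position 10) -> position (10-6) mod 26 = 4 -> E
  R (position 17) -> position (17-6) mod 26 = 11 -> L
Decrypted message: KERNEL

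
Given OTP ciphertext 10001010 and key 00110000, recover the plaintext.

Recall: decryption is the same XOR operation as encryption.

Step 1: XOR ciphertext with key:
  Ciphertext: 10001010
  Key:        00110000
  XOR:        10111010
Step 2: Plaintext = 10111010 = 186 in decimal.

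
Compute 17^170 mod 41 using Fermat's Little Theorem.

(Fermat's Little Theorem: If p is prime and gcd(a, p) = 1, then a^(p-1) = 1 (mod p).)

Step 1: Since 41 is prime, by Fermat's Little Theorem: 17^40 = 1 (mod 41).
Step 2: Reduce exponent: 170 mod 40 = 10.
Step 3: So 17^170 = 17^10 (mod 41).
Step 4: 17^10 mod 41 = 32.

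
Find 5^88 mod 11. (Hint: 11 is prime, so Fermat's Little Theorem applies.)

Step 1: Since 11 is prime, by Fermat's Little Theorem: 5^10 = 1 (mod 11).
Step 2: Reduce exponent: 88 mod 10 = 8.
Step 3: So 5^88 = 5^8 (mod 11).
Step 4: 5^8 mod 11 = 4.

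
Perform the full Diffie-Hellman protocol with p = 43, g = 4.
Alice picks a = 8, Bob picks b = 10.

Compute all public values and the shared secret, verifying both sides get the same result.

Step 1: A = g^a mod p = 4^8 mod 43 = 4.
Step 2: B = g^b mod p = 4^10 mod 43 = 21.
Step 3: Alice computes s = B^a mod p = 21^8 mod 43 = 21.
Step 4: Bob computes s = A^b mod p = 4^10 mod 43 = 21.
Both sides agree: shared secret = 21.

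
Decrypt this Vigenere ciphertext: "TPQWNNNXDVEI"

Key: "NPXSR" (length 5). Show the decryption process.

Step 1: Key 'NPXSR' has length 5. Extended key: NPXSRNPXSRNP
Step 2: Decrypt each position:
  T(19) - N(13) = 6 = G
  P(15) - P(15) = 0 = A
  Q(16) - X(23) = 19 = T
  W(22) - S(18) = 4 = E
  N(13) - R(17) = 22 = W
  N(13) - N(13) = 0 = A
  N(13) - P(15) = 24 = Y
  X(23) - X(23) = 0 = A
  D(3) - S(18) = 11 = L
  V(21) - R(17) = 4 = E
  E(4) - N(13) = 17 = R
  I(8) - P(15) = 19 = T
Plaintext: GATEWAYALERT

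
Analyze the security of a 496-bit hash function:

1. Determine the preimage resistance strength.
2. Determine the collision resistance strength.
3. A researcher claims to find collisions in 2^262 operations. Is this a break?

Step 1: Preimage resistance requires brute-force of 2^496 operations.
Step 2: Collision resistance (birthday bound) = 2^(496/2) = 2^248.
Step 3: The claimed attack costs 2^262 operations.
Step 4: Since 2^262 >= 2^248, the claimed attack is no faster than the generic birthday attack, so this does not break collision resistance.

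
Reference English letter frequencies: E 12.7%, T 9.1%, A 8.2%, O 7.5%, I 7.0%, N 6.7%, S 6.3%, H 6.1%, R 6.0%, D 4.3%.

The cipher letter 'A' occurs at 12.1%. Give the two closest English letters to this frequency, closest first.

Step 1: Observed frequency of 'A' is 12.1%.
Step 2: Compute distances to each reference frequency and sort:
  E (12.7%): difference = 0.6% <-- BEST
  T (9.1%): difference = 3.0% <-- RUNNER-UP
  A (8.2%): difference = 3.9%
  O (7.5%): difference = 4.6%
  I (7.0%): difference = 5.1%
Step 3: Most likely is 'E' (12.7%, diff 0.6%); second most likely is 'T' (9.1%, diff 3.0%).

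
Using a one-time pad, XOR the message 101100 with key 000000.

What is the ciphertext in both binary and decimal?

Step 1: Write out the XOR operation bit by bit:
  Message: 101100
  Key:     000000
  XOR:     101100
Step 2: Convert to decimal: 101100 = 44.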